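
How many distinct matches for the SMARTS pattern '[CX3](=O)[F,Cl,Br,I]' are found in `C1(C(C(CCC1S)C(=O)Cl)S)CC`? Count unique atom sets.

1

[CX3](=O)[F,Cl,Br,I] is the SMARTS for an acyl halide: a carbonyl carbon bonded to a halogen.
Exactly one fragment in the molecule meets all constraints, giving 1 match.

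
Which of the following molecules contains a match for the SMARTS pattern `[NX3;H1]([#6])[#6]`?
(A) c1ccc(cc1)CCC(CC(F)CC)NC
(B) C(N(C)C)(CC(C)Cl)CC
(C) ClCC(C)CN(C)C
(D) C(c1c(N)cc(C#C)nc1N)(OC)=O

[NX3;H1]([#6])[#6] describes a trivalent nitrogen with one H, bonded to two carbons (a secondary amine).
(A) contains an N-methylamino group (-NHCH3), which satisfies every atom and bond constraint.
(B) has a dimethylamino group (-N(CH3)2) but the nitrogen has H0, not H1.
(C) has a dimethylamino group (-N(CH3)2) but the nitrogen has H0, not H1.
(D) has a primary amino group (-NH2) but the nitrogen has H2 and only one carbon neighbour.
So the answer is (A).

A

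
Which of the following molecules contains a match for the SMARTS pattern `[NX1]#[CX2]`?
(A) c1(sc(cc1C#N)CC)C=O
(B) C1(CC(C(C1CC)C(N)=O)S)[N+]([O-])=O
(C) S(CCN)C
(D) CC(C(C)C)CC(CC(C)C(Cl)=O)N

A

[NX1]#[CX2] describes a nitrogen triple-bonded to a two-connected carbon (a nitrile).
(A) contains a nitrile (-C#N), which satisfies every atom and bond constraint.
(B) has a primary amide (-C(=O)NH2) but the nitrogen is NX3, not NX1.
(C) has a primary amino group (-NH2) but the nitrogen is NX3 (three connections), not NX1 triple-bonded.
(D) has a primary amino group (-NH2) but the nitrogen is NX3 (three connections), not NX1 triple-bonded.
So the answer is (A).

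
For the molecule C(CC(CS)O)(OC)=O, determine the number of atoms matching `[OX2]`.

2

Check the 9 heavy atoms by environment: 4× C (X4) → no; 1× C (X3) → no; 1× O (X1) → no; 2× O (X2) → match; 1× S (X2) → no.
That gives 2 matching atoms.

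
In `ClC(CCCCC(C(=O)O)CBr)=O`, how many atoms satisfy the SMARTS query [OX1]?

2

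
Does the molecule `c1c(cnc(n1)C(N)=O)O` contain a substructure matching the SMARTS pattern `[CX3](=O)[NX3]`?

Yes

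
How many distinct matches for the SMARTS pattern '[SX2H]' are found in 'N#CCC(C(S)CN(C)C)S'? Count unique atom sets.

2

[SX2H] is the SMARTS for a thiol: an aliphatic sulfur with two connections, one being H.
The molecule carries 2 separate instances of a thiol (-SH) meeting every constraint; each maps to a distinct set of atoms, giving 2 matches.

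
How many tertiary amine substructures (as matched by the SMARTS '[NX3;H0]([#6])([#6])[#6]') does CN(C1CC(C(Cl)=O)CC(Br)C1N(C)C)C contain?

2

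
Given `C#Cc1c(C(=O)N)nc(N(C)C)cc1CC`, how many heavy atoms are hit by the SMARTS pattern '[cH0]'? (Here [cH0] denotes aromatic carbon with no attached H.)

4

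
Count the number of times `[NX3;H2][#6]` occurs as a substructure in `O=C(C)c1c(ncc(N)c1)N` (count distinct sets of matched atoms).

[NX3;H2][#6] is the SMARTS for a primary amine: a trivalent nitrogen with two H attached to carbon.
The molecule carries 2 separate instances of a primary amino group (-NH2) meeting every constraint; each maps to a distinct set of atoms, giving 2 matches.

2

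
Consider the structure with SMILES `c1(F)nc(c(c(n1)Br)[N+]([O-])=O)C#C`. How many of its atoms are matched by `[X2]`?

4

The query [X2] means: any atom with exactly two total connections (bonds + H).
Check the 13 heavy atoms by environment: 2× n (aromatic, X2) → match; 4× c (aromatic, X3) → no; 2× C (X2) → match; 1× N (charge +1, X3) → no; 1× O (charge -1, X1) → no; 1× O (X1) → no; 1× F (X1) → no; 1× Br (X1) → no.
Summing the matching environments: 2 + 2 = 4 matching atoms.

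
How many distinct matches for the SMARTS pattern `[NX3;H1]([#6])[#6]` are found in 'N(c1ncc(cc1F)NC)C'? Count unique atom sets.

2

[NX3;H1]([#6])[#6] is the SMARTS for a secondary amine: a trivalent nitrogen with one H, bonded to two carbons.
The molecule carries 2 separate instances of an N-methylamino group (-NHCH3) meeting every constraint; each maps to a distinct set of atoms, giving 2 matches.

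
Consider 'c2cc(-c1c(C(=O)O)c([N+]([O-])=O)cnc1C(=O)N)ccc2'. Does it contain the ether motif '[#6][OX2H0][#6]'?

The pattern [#6][OX2H0][#6] describes an aliphatic oxygen bridging two carbons with no H on the oxygen — an ether.
The closest candidate here is a carboxylic acid group (-C(=O)OH), but the -OH oxygen has H1; the =O is OX1, not OX2. No other fragment satisfies the full query, so there is no match.

No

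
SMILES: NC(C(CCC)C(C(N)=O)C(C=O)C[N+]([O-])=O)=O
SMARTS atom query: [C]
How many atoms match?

10

Check the 18 heavy atoms by environment: 10× C → match; 4× O → no; 2× N → no; 1× N (charge +1) → no; 1× O (charge -1) → no.
That gives 10 matching atoms.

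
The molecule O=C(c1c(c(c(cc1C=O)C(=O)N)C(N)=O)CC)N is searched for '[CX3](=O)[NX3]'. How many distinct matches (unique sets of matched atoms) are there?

[CX3](=O)[NX3] is the SMARTS for an amide: a carbonyl carbon bonded to a trivalent nitrogen.
The molecule carries 3 separate instances of a primary amide (-C(=O)NH2) meeting every constraint; each maps to a distinct set of atoms, giving 3 matches.

3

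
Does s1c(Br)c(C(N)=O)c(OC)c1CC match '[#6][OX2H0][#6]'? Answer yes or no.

Yes

The pattern [#6][OX2H0][#6] describes an aliphatic oxygen bridging two carbons with no H on the oxygen — an ether.
The molecule carries a methoxy ether (-OCH3), whose atoms satisfy every constraint of the query, so the pattern matches.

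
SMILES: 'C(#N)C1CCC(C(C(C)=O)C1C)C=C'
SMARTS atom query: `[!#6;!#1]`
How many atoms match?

2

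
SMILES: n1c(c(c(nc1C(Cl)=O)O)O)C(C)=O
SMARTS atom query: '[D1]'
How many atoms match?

6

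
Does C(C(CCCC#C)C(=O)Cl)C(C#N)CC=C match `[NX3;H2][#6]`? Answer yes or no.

No

The pattern [NX3;H2][#6] describes a trivalent nitrogen with two H attached to carbon — a primary amine.
The closest candidate here is a nitrile (-C#N), but the nitrogen is NX1 (triple-bonded), not NX3 with two H. No other fragment satisfies the full query, so there is no match.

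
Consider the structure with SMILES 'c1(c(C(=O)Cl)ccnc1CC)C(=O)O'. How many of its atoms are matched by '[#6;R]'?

The query [#6;R] means: carbon that is part of a ring.
Check the 14 heavy atoms by environment: 1× n (aromatic, in 6-ring) → no; 5× c (aromatic, in 6-ring) → match; 4× C (acyclic) → no; 3× O (acyclic) → no; 1× Cl (acyclic) → no.
That gives 5 matching atoms.

5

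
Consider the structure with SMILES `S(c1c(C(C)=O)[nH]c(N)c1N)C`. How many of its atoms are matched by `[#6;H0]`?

5

The query [#6;H0] means: any carbon with no attached hydrogen.
Check the 12 heavy atoms by environment: 1× n (aromatic, H1) → no; 4× c (aromatic, H0) → match; 2× N (H2) → no; 1× C (H0) → match; 1× O (H0) → no; 2× C (H3) → no; 1× S (H0) → no.
Summing the matching environments: 4 + 1 = 5 matching atoms.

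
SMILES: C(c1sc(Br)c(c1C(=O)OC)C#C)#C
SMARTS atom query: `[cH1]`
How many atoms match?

0

The query [cH1] means: aromatic carbon bearing exactly one hydrogen.
Check the 14 heavy atoms by environment: 1× s (aromatic, H0) → no; 4× c (aromatic, H0) → no; 1× Br (H0) → no; 3× C (H0) → no; 2× C (H1) → no; 2× O (H0) → no; 1× C (H3) → no.
No environment satisfies the query, so 0 matching atoms.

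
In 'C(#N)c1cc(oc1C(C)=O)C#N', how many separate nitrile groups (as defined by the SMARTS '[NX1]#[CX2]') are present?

2

[NX1]#[CX2] is the SMARTS for a nitrile: a nitrogen triple-bonded to a two-connected carbon.
The molecule carries 2 separate instances of a nitrile (-C#N) meeting every constraint; each maps to a distinct set of atoms, giving 2 matches.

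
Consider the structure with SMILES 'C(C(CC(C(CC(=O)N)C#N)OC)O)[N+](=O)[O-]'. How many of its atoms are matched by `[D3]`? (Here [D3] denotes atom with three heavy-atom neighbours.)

The query [D3] means: atom with exactly three heavy-atom neighbours.
Check the 17 heavy atoms by environment: 4× C (D2) → no; 4× C (D3) → match; 1× O (D2) → no; 1× C (D1) → no; 3× O (D1) → no; 2× N (D1) → no; 1× N (charge +1, D3) → match; 1× O (charge -1, D1) → no.
Summing the matching environments: 4 + 1 = 5 matching atoms.

5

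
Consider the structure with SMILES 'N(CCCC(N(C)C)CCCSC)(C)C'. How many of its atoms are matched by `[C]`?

The query [C] means: uppercase C matches aliphatic (non-aromatic) carbon only.
Check the 15 heavy atoms by environment: 12× C → match; 2× N → no; 1× S → no.
That gives 12 matching atoms.

12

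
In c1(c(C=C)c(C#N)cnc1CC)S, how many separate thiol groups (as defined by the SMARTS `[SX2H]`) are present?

[SX2H] is the SMARTS for a thiol: an aliphatic sulfur with two connections, one being H.
Exactly one fragment in the molecule meets all constraints, giving 1 match.

1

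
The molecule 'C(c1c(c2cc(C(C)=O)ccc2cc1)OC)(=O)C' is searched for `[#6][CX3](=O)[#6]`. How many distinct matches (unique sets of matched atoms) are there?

2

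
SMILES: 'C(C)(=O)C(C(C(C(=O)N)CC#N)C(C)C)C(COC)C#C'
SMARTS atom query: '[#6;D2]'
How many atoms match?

4

The query [#6;D2] means: any carbon bonded to exactly two heavy atoms.
Check the 21 heavy atoms by environment: 4× C (D2) → match; 7× C (D3) → no; 1× O (D2) → no; 5× C (D1) → no; 2× O (D1) → no; 2× N (D1) → no.
That gives 4 matching atoms.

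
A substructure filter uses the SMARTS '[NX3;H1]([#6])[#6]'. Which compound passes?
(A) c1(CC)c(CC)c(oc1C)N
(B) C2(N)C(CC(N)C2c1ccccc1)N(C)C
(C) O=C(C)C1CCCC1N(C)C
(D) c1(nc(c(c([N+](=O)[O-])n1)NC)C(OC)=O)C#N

[NX3;H1]([#6])[#6] describes a trivalent nitrogen with one H, bonded to two carbons (a secondary amine).
(A) has a primary amino group (-NH2) but the nitrogen has H2 and only one carbon neighbour.
(B) has a primary amino group (-NH2) but the nitrogen has H2 and only one carbon neighbour.
(C) has a dimethylamino group (-N(CH3)2) but the nitrogen has H0, not H1.
(D) contains an N-methylamino group (-NHCH3), which satisfies every atom and bond constraint.
So the answer is (D).

D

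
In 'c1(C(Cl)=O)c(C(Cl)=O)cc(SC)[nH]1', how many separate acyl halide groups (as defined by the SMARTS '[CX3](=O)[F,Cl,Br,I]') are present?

[CX3](=O)[F,Cl,Br,I] is the SMARTS for an acyl halide: a carbonyl carbon bonded to a halogen.
The molecule carries 2 separate instances of an acyl chloride (-C(=O)Cl) meeting every constraint; each maps to a distinct set of atoms, giving 2 matches.

2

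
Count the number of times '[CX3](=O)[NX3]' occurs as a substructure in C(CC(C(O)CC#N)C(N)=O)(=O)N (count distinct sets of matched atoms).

[CX3](=O)[NX3] is the SMARTS for an amide: a carbonyl carbon bonded to a trivalent nitrogen.
The molecule carries 2 separate instances of a primary amide (-C(=O)NH2) meeting every constraint; each maps to a distinct set of atoms, giving 2 matches.

2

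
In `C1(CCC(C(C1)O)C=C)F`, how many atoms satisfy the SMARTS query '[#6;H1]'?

4

The query [#6;H1] means: any carbon bearing exactly one hydrogen.
Check the 10 heavy atoms by environment: 4× C (H1) → match; 4× C (H2) → no; 1× O (H1) → no; 1× F (H0) → no.
That gives 4 matching atoms.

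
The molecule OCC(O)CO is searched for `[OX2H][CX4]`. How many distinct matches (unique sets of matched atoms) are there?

3

[OX2H][CX4] is the SMARTS for an aliphatic alcohol: a hydroxyl oxygen bound to an sp3 (X4) carbon.
The molecule carries 3 separate instances of a hydroxyl group (-OH) meeting every constraint; each maps to a distinct set of atoms, giving 3 matches.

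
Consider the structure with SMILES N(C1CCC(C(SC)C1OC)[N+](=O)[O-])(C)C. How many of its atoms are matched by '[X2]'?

The query [X2] means: any atom with exactly two total connections (bonds + H).
Check the 16 heavy atoms by environment: 10× C (X4) → no; 1× N (X3) → no; 1× N (charge +1, X3) → no; 1× O (charge -1, X1) → no; 1× O (X1) → no; 1× O (X2) → match; 1× S (X2) → match.
Summing the matching environments: 1 + 1 = 2 matching atoms.

2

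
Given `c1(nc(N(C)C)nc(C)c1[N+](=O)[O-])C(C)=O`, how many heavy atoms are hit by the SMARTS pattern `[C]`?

5

The query [C] means: uppercase C matches aliphatic (non-aromatic) carbon only.
Check the 16 heavy atoms by environment: 2× n (aromatic) → no; 4× c (aromatic) → no; 1× N (charge +1) → no; 1× O (charge -1) → no; 2× O → no; 5× C → match; 1× N → no.
That gives 5 matching atoms.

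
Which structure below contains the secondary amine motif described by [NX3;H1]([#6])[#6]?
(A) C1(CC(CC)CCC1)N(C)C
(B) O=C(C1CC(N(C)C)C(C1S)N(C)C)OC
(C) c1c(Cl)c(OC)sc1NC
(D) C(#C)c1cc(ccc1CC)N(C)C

C

[NX3;H1]([#6])[#6] describes a trivalent nitrogen with one H, bonded to two carbons (a secondary amine).
(A) has a dimethylamino group (-N(CH3)2) but the nitrogen has H0, not H1.
(B) has a dimethylamino group (-N(CH3)2) but the nitrogen has H0, not H1.
(C) contains an N-methylamino group (-NHCH3), which satisfies every atom and bond constraint.
(D) has a dimethylamino group (-N(CH3)2) but the nitrogen has H0, not H1.
So the answer is (C).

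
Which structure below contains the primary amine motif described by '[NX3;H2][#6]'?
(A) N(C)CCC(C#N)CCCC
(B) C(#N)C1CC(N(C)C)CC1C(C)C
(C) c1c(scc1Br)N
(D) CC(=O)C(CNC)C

C

[NX3;H2][#6] describes a trivalent nitrogen with two H attached to carbon (a primary amine).
(A) has a nitrile (-C#N) but the nitrogen is NX1 (triple-bonded), not NX3 with two H.
(B) has a nitrile (-C#N) but the nitrogen is NX1 (triple-bonded), not NX3 with two H.
(C) contains a primary amino group (-NH2), which satisfies every atom and bond constraint.
(D) has an N-methylamino group (-NHCH3) but the nitrogen bears two carbons and only one H (H1), not H2.
So the answer is (C).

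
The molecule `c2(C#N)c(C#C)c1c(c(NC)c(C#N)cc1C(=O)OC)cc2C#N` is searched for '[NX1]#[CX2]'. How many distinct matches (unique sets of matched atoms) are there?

3

[NX1]#[CX2] is the SMARTS for a nitrile: a nitrogen triple-bonded to a two-connected carbon.
The molecule carries 3 separate instances of a nitrile (-C#N) meeting every constraint; each maps to a distinct set of atoms, giving 3 matches.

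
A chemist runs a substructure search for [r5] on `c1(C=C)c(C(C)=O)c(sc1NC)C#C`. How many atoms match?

Check the 14 heavy atoms by environment: 1× s (aromatic, in 5-ring) → match; 4× c (aromatic, in 5-ring) → match; 7× C (acyclic) → no; 1× O (acyclic) → no; 1× N (acyclic) → no.
Summing the matching environments: 1 + 4 = 5 matching atoms.

5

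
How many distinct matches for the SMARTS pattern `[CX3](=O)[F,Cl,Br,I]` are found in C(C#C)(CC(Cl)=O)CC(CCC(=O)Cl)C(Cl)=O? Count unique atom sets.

3

[CX3](=O)[F,Cl,Br,I] is the SMARTS for an acyl halide: a carbonyl carbon bonded to a halogen.
The molecule carries 3 separate instances of an acyl chloride (-C(=O)Cl) meeting every constraint; each maps to a distinct set of atoms, giving 3 matches.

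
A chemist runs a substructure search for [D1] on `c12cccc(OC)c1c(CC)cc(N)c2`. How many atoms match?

The query [D1] means: atom with exactly one heavy-atom neighbour (degree 1).
Check the 15 heavy atoms by environment: 5× c (aromatic, D3) → no; 5× c (aromatic, D2) → no; 1× C (D2) → no; 2× C (D1) → match; 1× O (D2) → no; 1× N (D1) → match.
Summing the matching environments: 2 + 1 = 3 matching atoms.

3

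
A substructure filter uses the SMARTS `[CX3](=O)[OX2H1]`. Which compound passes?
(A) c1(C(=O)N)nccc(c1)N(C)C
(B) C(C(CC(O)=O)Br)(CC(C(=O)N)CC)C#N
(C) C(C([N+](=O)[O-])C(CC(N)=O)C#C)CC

[CX3](=O)[OX2H1] describes an sp2 carbon double-bonded to O and single-bonded to an -OH oxygen (a carboxylic acid).
(A) has a primary amide (-C(=O)NH2) but the carbonyl is bonded to N, not to an -OH oxygen.
(B) contains a carboxylic acid group (-C(=O)OH), which satisfies every atom and bond constraint.
(C) has a primary amide (-C(=O)NH2) but the carbonyl is bonded to N, not to an -OH oxygen.
So the answer is (B).

B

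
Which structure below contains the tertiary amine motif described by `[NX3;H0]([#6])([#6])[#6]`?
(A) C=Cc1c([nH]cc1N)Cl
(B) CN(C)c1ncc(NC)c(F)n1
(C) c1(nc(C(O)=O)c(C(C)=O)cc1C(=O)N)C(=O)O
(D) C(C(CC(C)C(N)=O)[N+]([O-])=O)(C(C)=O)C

[NX3;H0]([#6])([#6])[#6] describes a trivalent nitrogen with no H, bonded to three carbons (a tertiary amine).
(A) has a primary amino group (-NH2) but the nitrogen has H2, not H0 with three carbons.
(B) contains a dimethylamino group (-N(CH3)2), which satisfies every atom and bond constraint.
(C) has a primary amide (-C(=O)NH2) but the amide nitrogen has H2 and only one carbon neighbour.
(D) has a primary amide (-C(=O)NH2) but the amide nitrogen has H2 and only one carbon neighbour.
So the answer is (B).

B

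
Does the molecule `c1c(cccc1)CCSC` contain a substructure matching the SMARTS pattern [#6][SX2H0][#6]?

The pattern [#6][SX2H0][#6] describes an aliphatic sulfur bridging two carbons with no H on the sulfur — a thioether.
The molecule carries a methylthio ether (-SCH3), whose atoms satisfy every constraint of the query, so the pattern matches.

Yes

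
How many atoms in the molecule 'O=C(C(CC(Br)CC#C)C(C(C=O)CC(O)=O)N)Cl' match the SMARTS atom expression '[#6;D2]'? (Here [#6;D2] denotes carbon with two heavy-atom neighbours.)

5

Check the 19 heavy atoms by environment: 5× C (D2) → match; 6× C (D3) → no; 1× N (D1) → no; 4× O (D1) → no; 1× Br (D1) → no; 1× Cl (D1) → no; 1× C (D1) → no.
That gives 5 matching atoms.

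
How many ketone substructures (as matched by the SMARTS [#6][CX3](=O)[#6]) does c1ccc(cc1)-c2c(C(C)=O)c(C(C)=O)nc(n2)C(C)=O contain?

3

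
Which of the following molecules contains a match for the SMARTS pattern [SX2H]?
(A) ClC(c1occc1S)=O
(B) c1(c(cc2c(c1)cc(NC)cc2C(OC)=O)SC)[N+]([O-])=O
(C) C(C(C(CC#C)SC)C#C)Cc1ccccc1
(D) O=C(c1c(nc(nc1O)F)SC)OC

A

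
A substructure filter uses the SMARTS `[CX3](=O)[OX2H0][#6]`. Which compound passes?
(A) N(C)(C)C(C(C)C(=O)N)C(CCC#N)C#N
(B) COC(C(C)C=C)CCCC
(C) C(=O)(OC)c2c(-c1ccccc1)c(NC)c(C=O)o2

C

[CX3](=O)[OX2H0][#6] describes a carbonyl carbon bonded to an oxygen that is itself bonded to carbon (no H on that O) (an ester).
(A) has a primary amide (-C(=O)NH2) but the carbonyl is bonded to N, not to an O-C linkage.
(B) has a methoxy ether (-OCH3) but the ether oxygen is not adjacent to a C=O carbon.
(C) contains a methyl-ester group (-C(=O)OCH3), which satisfies every atom and bond constraint.
So the answer is (C).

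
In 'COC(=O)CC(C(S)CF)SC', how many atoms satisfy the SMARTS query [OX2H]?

Check the 12 heavy atoms by environment: 2× C (H2, X4) → no; 2× C (H1, X4) → no; 1× S (H0, X2) → no; 2× C (H3, X4) → no; 1× S (H1, X2) → no; 1× C (H0, X3) → no; 1× O (H0, X1) → no; 1× O (H0, X2) → no; 1× F (H0, X1) → no.
No environment satisfies the query, so 0 matching atoms.

0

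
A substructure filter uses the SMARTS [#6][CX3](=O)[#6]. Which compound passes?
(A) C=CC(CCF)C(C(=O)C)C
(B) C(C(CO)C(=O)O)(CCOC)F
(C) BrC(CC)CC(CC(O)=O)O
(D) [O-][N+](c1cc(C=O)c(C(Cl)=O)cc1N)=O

A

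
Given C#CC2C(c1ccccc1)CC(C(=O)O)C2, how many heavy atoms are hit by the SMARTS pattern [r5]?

The query [r5] means: r5 matches atoms in a five-membered ring.
Check the 16 heavy atoms by environment: 5× C (in 5-ring) → match; 6× c (aromatic, in 6-ring) → no; 3× C (acyclic) → no; 2× O (acyclic) → no.
That gives 5 matching atoms.

5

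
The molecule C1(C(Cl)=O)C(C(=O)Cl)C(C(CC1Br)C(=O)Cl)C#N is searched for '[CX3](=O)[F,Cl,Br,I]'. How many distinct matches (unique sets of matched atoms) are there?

3

[CX3](=O)[F,Cl,Br,I] is the SMARTS for an acyl halide: a carbonyl carbon bonded to a halogen.
The molecule carries 3 separate instances of an acyl chloride (-C(=O)Cl) meeting every constraint; each maps to a distinct set of atoms, giving 3 matches.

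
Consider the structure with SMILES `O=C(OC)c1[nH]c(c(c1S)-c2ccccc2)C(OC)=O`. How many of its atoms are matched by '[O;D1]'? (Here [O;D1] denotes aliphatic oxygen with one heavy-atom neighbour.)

2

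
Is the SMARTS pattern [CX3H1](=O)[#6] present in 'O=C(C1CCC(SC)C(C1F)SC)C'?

The pattern [CX3H1](=O)[#6] describes an sp2 carbon with one H, double-bonded to O and single-bonded to carbon — an aldehyde.
The closest candidate here is an acetyl/ketone group (-C(=O)CH3), but the carbonyl carbon has H0 (two carbon neighbours), not H1. No other fragment satisfies the full query, so there is no match.

No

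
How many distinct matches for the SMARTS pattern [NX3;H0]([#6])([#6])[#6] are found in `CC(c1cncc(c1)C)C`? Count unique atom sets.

0

[NX3;H0]([#6])([#6])[#6] is the SMARTS for a tertiary amine: a trivalent nitrogen with no H, bonded to three carbons.
No fragment in the molecule satisfies every constraint, giving 0 matches.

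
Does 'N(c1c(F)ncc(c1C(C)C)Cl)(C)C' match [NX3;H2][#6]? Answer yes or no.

No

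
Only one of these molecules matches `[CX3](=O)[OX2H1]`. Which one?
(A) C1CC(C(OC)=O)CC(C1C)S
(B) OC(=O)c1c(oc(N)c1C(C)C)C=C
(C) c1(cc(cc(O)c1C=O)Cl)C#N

[CX3](=O)[OX2H1] describes an sp2 carbon double-bonded to O and single-bonded to an -OH oxygen (a carboxylic acid).
(A) has a methyl-ester group (-C(=O)OCH3) but the singly-bonded O has no H (OX2H0, not OX2H1).
(B) contains a carboxylic acid group (-C(=O)OH), which satisfies every atom and bond constraint.
(C) has an aldehyde (-CHO) but there is no singly-bonded oxygen on the carbonyl carbon.
So the answer is (B).

B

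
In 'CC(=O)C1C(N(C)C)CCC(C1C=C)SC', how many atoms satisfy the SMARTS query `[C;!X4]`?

3

The query [C;!X4] means: aliphatic carbon that does not have four total connections.
Check the 16 heavy atoms by environment: 10× C (X4) → no; 1× N (X3) → no; 3× C (X3) → match; 1× S (X2) → no; 1× O (X1) → no.
That gives 3 matching atoms.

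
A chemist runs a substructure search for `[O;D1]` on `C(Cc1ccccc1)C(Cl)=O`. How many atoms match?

1

Check the 11 heavy atoms by environment: 2× C (D2) → no; 1× C (D3) → no; 1× O (D1) → match; 1× Cl (D1) → no; 1× c (aromatic, D3) → no; 5× c (aromatic, D2) → no.
That gives 1 matching atom.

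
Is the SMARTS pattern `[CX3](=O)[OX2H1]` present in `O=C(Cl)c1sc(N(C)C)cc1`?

The pattern [CX3](=O)[OX2H1] describes an sp2 carbon double-bonded to O and single-bonded to an -OH oxygen — a carboxylic acid.
The closest candidate here is an acyl chloride (-C(=O)Cl), but the carbonyl is bonded to Cl, not to an -OH oxygen. No other fragment satisfies the full query, so there is no match.

No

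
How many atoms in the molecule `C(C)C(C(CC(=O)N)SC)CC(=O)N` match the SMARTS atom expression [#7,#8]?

4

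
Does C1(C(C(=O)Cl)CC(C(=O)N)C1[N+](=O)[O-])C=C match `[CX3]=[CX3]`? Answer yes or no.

Yes

The pattern [CX3]=[CX3] describes a non-aromatic C=C double bond between two sp2 carbons — an alkene.
The molecule carries a vinyl group (-CH=CH2), whose atoms satisfy every constraint of the query, so the pattern matches.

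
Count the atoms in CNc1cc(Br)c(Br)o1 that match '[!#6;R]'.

The query [!#6;R] means: non-carbon atom that is part of a ring.
Check the 9 heavy atoms by environment: 1× o (aromatic, in 5-ring) → match; 4× c (aromatic, in 5-ring) → no; 2× Br (acyclic) → no; 1× N (acyclic) → no; 1× C (acyclic) → no.
That gives 1 matching atom.

1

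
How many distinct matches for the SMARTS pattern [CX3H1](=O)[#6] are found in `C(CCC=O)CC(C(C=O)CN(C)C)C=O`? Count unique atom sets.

[CX3H1](=O)[#6] is the SMARTS for an aldehyde: an sp2 carbon with one H, double-bonded to O and single-bonded to carbon.
The molecule carries 3 separate instances of an aldehyde (-CHO) meeting every constraint; each maps to a distinct set of atoms, giving 3 matches.

3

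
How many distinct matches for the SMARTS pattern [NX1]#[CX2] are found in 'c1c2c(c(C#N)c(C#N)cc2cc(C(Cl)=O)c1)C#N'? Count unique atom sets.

3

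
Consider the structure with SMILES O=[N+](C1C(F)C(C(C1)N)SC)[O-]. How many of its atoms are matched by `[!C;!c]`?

6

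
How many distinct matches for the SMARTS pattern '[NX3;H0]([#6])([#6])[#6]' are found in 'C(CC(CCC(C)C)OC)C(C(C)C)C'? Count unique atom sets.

0

[NX3;H0]([#6])([#6])[#6] is the SMARTS for a tertiary amine: a trivalent nitrogen with no H, bonded to three carbons.
No fragment in the molecule satisfies every constraint, giving 0 matches.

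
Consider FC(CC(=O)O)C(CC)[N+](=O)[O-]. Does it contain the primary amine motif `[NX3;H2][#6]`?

The pattern [NX3;H2][#6] describes a trivalent nitrogen with two H attached to carbon — a primary amine.
The closest candidate here is a nitro group (-[N+](=O)[O-]), but the nitrogen is [N+] with no H, not NX3H2. No other fragment satisfies the full query, so there is no match.

No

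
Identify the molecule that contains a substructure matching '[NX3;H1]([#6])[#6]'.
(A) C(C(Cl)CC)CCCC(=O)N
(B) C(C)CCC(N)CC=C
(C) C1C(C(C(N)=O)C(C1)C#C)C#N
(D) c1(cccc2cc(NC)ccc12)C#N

D

[NX3;H1]([#6])[#6] describes a trivalent nitrogen with one H, bonded to two carbons (a secondary amine).
(A) has a primary amide (-C(=O)NH2) but the -C(=O)NH2 nitrogen has H2, not H1.
(B) has a primary amino group (-NH2) but the nitrogen has H2 and only one carbon neighbour.
(C) has a primary amide (-C(=O)NH2) but the -C(=O)NH2 nitrogen has H2, not H1.
(D) contains an N-methylamino group (-NHCH3), which satisfies every atom and bond constraint.
So the answer is (D).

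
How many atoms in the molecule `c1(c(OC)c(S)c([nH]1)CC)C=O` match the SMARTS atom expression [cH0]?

4

The query [cH0] means: aromatic carbon with no attached hydrogen (substituted or ring-fusion).
Check the 12 heavy atoms by environment: 1× n (aromatic, H1) → no; 4× c (aromatic, H0) → match; 2× O (H0) → no; 2× C (H3) → no; 1× S (H1) → no; 1× C (H1) → no; 1× C (H2) → no.
That gives 4 matching atoms.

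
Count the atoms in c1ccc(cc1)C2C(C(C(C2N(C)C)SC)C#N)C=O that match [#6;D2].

7

The query [#6;D2] means: any carbon bonded to exactly two heavy atoms.
Check the 20 heavy atoms by environment: 5× C (D3) → no; 1× S (D2) → no; 3× C (D1) → no; 2× C (D2) → match; 1× N (D1) → no; 1× N (D3) → no; 1× c (aromatic, D3) → no; 5× c (aromatic, D2) → match; 1× O (D1) → no.
Summing the matching environments: 2 + 5 = 7 matching atoms.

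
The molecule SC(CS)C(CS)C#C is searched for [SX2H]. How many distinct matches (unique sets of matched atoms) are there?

3

[SX2H] is the SMARTS for a thiol: an aliphatic sulfur with two connections, one being H.
The molecule carries 3 separate instances of a thiol (-SH) meeting every constraint; each maps to a distinct set of atoms, giving 3 matches.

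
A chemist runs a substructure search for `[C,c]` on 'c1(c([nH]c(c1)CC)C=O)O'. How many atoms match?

The query [C,c] means: comma = OR; matches aliphatic or aromatic carbon — same as #6.
Check the 10 heavy atoms by environment: 1× n (aromatic) → no; 4× c (aromatic) → match; 2× O → no; 3× C → match.
Summing the matching environments: 4 + 3 = 7 matching atoms.

7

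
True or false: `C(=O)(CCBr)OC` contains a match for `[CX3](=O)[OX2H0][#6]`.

True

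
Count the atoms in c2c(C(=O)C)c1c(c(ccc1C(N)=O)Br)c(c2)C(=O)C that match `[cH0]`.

6

Check the 20 heavy atoms by environment: 6× c (aromatic, H0) → match; 4× c (aromatic, H1) → no; 3× C (H0) → no; 3× O (H0) → no; 2× C (H3) → no; 1× N (H2) → no; 1× Br (H0) → no.
That gives 6 matching atoms.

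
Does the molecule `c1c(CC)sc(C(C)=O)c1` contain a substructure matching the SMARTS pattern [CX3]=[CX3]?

No

The pattern [CX3]=[CX3] describes a non-aromatic C=C double bond between two sp2 carbons — an alkene.
The closest candidate here is an ethyl group (-CH2CH3), but its C-C bond is a single bond between CX4 carbons, not CX3=CX3. No other fragment satisfies the full query, so there is no match.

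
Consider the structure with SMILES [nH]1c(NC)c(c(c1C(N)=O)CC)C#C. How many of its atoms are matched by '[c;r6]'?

0

The query [c;r6] means: aromatic carbon that belongs to a six-membered ring.
Check the 14 heavy atoms by environment: 1× n (aromatic, in 5-ring) → no; 4× c (aromatic, in 5-ring) → no; 2× N (acyclic) → no; 6× C (acyclic) → no; 1× O (acyclic) → no.
No environment satisfies the query, so 0 matching atoms.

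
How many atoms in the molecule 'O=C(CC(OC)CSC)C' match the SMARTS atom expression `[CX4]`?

6

The query [CX4] means: C with X4: aliphatic carbon with exactly 4 total connections (bonds + H).
Check the 10 heavy atoms by environment: 6× C (X4) → match; 1× C (X3) → no; 1× O (X1) → no; 1× S (X2) → no; 1× O (X2) → no.
That gives 6 matching atoms.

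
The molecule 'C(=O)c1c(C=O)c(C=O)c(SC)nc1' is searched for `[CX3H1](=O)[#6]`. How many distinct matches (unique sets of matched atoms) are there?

3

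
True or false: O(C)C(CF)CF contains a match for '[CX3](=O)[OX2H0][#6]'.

False

The pattern [CX3](=O)[OX2H0][#6] describes a carbonyl carbon bonded to an oxygen that is itself bonded to carbon (no H on that O) — an ester.
The closest candidate here is a methoxy ether (-OCH3), but the ether oxygen is not adjacent to a C=O carbon. No other fragment satisfies the full query, so there is no match.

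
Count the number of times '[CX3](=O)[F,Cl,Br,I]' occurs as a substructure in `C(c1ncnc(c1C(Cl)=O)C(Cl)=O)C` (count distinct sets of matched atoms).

2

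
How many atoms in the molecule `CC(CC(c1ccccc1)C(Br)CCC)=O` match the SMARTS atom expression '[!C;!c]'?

2

The query [!C;!c] means: neither aliphatic nor aromatic carbon — same as [!#6].
Check the 16 heavy atoms by environment: 8× C → no; 1× O → match; 1× Br → match; 6× c (aromatic) → no.
Summing the matching environments: 1 + 1 = 2 matching atoms.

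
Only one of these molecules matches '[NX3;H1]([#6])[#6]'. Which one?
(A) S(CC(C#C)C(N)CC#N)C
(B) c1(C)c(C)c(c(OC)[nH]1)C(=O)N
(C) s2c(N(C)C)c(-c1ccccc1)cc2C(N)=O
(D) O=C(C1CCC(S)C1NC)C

D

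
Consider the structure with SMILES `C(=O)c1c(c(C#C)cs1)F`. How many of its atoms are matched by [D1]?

3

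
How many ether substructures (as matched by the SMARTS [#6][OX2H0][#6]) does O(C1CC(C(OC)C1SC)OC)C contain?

[#6][OX2H0][#6] is the SMARTS for an ether: an aliphatic oxygen bridging two carbons with no H on the oxygen.
The molecule carries 3 separate instances of a methoxy ether (-OCH3) meeting every constraint; each maps to a distinct set of atoms, giving 3 matches.

3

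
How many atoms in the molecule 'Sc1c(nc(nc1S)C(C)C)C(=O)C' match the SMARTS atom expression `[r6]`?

6

The query [r6] means: r6 matches atoms in a six-membered ring.
Check the 14 heavy atoms by environment: 2× n (aromatic, in 6-ring) → match; 4× c (aromatic, in 6-ring) → match; 5× C (acyclic) → no; 1× O (acyclic) → no; 2× S (acyclic) → no.
Summing the matching environments: 2 + 4 = 6 matching atoms.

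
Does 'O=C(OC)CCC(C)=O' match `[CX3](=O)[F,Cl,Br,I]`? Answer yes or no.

No

The pattern [CX3](=O)[F,Cl,Br,I] describes a carbonyl carbon bonded to a halogen — an acyl halide.
The closest candidate here is a methyl-ester group (-C(=O)OCH3), but the carbonyl is bonded to -O-C, not to a halogen. No other fragment satisfies the full query, so there is no match.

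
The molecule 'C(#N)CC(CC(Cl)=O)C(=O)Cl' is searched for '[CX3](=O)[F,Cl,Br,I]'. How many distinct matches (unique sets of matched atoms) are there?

2

[CX3](=O)[F,Cl,Br,I] is the SMARTS for an acyl halide: a carbonyl carbon bonded to a halogen.
The molecule carries 2 separate instances of an acyl chloride (-C(=O)Cl) meeting every constraint; each maps to a distinct set of atoms, giving 2 matches.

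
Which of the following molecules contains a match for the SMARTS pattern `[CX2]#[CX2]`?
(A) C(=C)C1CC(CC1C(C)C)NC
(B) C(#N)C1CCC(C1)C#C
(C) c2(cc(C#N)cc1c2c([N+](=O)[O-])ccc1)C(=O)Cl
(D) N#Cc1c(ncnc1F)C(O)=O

B

[CX2]#[CX2] describes a carbon-carbon triple bond (an alkyne).
(A) has a vinyl group (-CH=CH2) but the C=C is a double bond; both carbons are CX3, not CX2.
(B) contains an ethynyl group (-C#CH), which satisfies every atom and bond constraint.
(C) has a nitrile (-C#N) but the triple bond is C#N, not C#C.
(D) has a nitrile (-C#N) but the triple bond is C#N, not C#C.
So the answer is (B).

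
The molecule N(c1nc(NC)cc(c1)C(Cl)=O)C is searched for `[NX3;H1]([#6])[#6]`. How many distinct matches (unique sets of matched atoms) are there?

2

[NX3;H1]([#6])[#6] is the SMARTS for a secondary amine: a trivalent nitrogen with one H, bonded to two carbons.
The molecule carries 2 separate instances of an N-methylamino group (-NHCH3) meeting every constraint; each maps to a distinct set of atoms, giving 2 matches.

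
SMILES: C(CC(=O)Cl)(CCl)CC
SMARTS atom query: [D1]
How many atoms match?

The query [D1] means: atom with exactly one heavy-atom neighbour (degree 1).
Check the 9 heavy atoms by environment: 3× C (D2) → no; 2× C (D3) → no; 2× Cl (D1) → match; 1× C (D1) → match; 1× O (D1) → match.
Summing the matching environments: 2 + 1 + 1 = 4 matching atoms.

4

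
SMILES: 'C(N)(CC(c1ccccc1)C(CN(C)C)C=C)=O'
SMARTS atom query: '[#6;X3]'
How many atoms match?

9

Check the 18 heavy atoms by environment: 6× C (X4) → no; 3× C (X3) → match; 1× O (X1) → no; 2× N (X3) → no; 6× c (aromatic, X3) → match.
Summing the matching environments: 3 + 6 = 9 matching atoms.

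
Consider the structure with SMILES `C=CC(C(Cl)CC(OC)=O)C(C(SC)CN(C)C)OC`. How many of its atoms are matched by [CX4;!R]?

11

The query [CX4;!R] means: aliphatic carbon with four total connections, not in a ring.
Check the 20 heavy atoms by environment: 11× C (X4, acyclic) → match; 1× N (X3, acyclic) → no; 2× O (X2, acyclic) → no; 1× Cl (X1, acyclic) → no; 3× C (X3, acyclic) → no; 1× S (X2, acyclic) → no; 1× O (X1, acyclic) → no.
That gives 11 matching atoms.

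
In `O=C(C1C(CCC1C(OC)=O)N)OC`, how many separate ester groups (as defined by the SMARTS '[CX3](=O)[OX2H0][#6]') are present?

2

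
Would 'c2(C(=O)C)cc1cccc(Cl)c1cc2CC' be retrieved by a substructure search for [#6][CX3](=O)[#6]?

Yes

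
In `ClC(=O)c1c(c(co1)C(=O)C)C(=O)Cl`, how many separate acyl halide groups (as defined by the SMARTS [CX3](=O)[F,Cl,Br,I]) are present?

2

[CX3](=O)[F,Cl,Br,I] is the SMARTS for an acyl halide: a carbonyl carbon bonded to a halogen.
The molecule carries 2 separate instances of an acyl chloride (-C(=O)Cl) meeting every constraint; each maps to a distinct set of atoms, giving 2 matches.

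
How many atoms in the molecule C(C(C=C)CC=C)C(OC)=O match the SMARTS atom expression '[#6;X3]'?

5

The query [#6;X3] means: any carbon (aromatic or not) with three total connections.
Check the 11 heavy atoms by environment: 4× C (X4) → no; 5× C (X3) → match; 1× O (X1) → no; 1× O (X2) → no.
That gives 5 matching atoms.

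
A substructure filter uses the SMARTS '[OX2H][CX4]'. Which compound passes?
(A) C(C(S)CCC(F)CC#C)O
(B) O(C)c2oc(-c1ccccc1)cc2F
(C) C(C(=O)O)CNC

A

[OX2H][CX4] describes a hydroxyl oxygen bound to an sp3 (X4) carbon (an aliphatic alcohol).
(A) contains a hydroxyl group (-OH), which satisfies every atom and bond constraint.
(B) has a methoxy ether (-OCH3) but the oxygen has H0 (ether), not H1.
(C) has a carboxylic acid group (-C(=O)OH) but the -OH is on a CX3 carbonyl carbon, not a CX4 carbon.
So the answer is (A).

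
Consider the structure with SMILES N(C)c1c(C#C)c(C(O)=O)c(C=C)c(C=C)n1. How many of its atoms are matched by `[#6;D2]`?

Check the 17 heavy atoms by environment: 1× n (aromatic, D2) → no; 5× c (aromatic, D3) → no; 1× C (D3) → no; 2× O (D1) → no; 3× C (D2) → match; 4× C (D1) → no; 1× N (D2) → no.
That gives 3 matching atoms.

3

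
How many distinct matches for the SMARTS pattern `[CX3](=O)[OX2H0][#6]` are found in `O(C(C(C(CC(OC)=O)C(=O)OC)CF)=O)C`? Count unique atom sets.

3

[CX3](=O)[OX2H0][#6] is the SMARTS for an ester: a carbonyl carbon bonded to an oxygen that is itself bonded to carbon (no H on that O).
The molecule carries 3 separate instances of a methyl-ester group (-C(=O)OCH3) meeting every constraint; each maps to a distinct set of atoms, giving 3 matches.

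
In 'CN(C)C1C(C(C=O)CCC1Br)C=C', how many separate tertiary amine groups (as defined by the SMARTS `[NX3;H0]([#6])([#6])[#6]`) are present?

1

[NX3;H0]([#6])([#6])[#6] is the SMARTS for a tertiary amine: a trivalent nitrogen with no H, bonded to three carbons.
Exactly one fragment in the molecule meets all constraints, giving 1 match.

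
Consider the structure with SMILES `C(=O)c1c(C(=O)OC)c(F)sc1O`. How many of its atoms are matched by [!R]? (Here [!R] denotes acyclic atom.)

8

Check the 13 heavy atoms by environment: 1× s (aromatic, in 5-ring) → no; 4× c (aromatic, in 5-ring) → no; 3× C (acyclic) → match; 4× O (acyclic) → match; 1× F (acyclic) → match.
Summing the matching environments: 3 + 4 + 1 = 8 matching atoms.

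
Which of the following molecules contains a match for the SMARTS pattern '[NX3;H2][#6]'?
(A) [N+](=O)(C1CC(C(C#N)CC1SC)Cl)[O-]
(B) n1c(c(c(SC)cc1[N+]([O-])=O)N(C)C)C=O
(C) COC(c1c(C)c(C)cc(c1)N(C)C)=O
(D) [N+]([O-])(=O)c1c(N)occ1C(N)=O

[NX3;H2][#6] describes a trivalent nitrogen with two H attached to carbon (a primary amine).
(A) has a nitrile (-C#N) but the nitrogen is NX1 (triple-bonded), not NX3 with two H.
(B) has a dimethylamino group (-N(CH3)2) but the nitrogen has H0, not H2.
(C) has a dimethylamino group (-N(CH3)2) but the nitrogen has H0, not H2.
(D) contains a primary amino group (-NH2), which satisfies every atom and bond constraint.
So the answer is (D).

D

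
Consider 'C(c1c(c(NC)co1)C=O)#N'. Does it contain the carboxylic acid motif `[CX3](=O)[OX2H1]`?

The pattern [CX3](=O)[OX2H1] describes an sp2 carbon double-bonded to O and single-bonded to an -OH oxygen — a carboxylic acid.
The closest candidate here is an aldehyde (-CHO), but there is no singly-bonded oxygen on the carbonyl carbon. No other fragment satisfies the full query, so there is no match.

No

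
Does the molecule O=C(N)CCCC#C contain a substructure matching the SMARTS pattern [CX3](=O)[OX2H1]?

No

The pattern [CX3](=O)[OX2H1] describes an sp2 carbon double-bonded to O and single-bonded to an -OH oxygen — a carboxylic acid.
The closest candidate here is a primary amide (-C(=O)NH2), but the carbonyl is bonded to N, not to an -OH oxygen. No other fragment satisfies the full query, so there is no match.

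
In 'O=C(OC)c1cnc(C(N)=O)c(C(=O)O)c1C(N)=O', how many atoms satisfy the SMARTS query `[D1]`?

The query [D1] means: atom with exactly one heavy-atom neighbour (degree 1).
Check the 19 heavy atoms by environment: 1× n (aromatic, D2) → no; 4× c (aromatic, D3) → no; 1× c (aromatic, D2) → no; 4× C (D3) → no; 5× O (D1) → match; 2× N (D1) → match; 1× O (D2) → no; 1× C (D1) → match.
Summing the matching environments: 5 + 2 + 1 = 8 matching atoms.

8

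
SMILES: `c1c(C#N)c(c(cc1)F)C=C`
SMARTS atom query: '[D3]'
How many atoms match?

The query [D3] means: atom with exactly three heavy-atom neighbours.
Check the 11 heavy atoms by environment: 3× c (aromatic, D2) → no; 3× c (aromatic, D3) → match; 2× C (D2) → no; 1× C (D1) → no; 1× F (D1) → no; 1× N (D1) → no.
That gives 3 matching atoms.

3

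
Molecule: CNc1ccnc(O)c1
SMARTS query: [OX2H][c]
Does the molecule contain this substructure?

Yes

The pattern [OX2H][c] describes a hydroxyl oxygen attached to an aromatic carbon — a phenol.
The molecule carries a hydroxyl group (-OH), whose atoms satisfy every constraint of the query, so the pattern matches.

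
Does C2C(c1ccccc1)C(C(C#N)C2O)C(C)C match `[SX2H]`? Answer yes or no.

No

The pattern [SX2H] describes an aliphatic sulfur with two connections, one being H — a thiol.
The closest candidate here is a hydroxyl group (-OH), but it is an -OH, not an -SH. No other fragment satisfies the full query, so there is no match.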